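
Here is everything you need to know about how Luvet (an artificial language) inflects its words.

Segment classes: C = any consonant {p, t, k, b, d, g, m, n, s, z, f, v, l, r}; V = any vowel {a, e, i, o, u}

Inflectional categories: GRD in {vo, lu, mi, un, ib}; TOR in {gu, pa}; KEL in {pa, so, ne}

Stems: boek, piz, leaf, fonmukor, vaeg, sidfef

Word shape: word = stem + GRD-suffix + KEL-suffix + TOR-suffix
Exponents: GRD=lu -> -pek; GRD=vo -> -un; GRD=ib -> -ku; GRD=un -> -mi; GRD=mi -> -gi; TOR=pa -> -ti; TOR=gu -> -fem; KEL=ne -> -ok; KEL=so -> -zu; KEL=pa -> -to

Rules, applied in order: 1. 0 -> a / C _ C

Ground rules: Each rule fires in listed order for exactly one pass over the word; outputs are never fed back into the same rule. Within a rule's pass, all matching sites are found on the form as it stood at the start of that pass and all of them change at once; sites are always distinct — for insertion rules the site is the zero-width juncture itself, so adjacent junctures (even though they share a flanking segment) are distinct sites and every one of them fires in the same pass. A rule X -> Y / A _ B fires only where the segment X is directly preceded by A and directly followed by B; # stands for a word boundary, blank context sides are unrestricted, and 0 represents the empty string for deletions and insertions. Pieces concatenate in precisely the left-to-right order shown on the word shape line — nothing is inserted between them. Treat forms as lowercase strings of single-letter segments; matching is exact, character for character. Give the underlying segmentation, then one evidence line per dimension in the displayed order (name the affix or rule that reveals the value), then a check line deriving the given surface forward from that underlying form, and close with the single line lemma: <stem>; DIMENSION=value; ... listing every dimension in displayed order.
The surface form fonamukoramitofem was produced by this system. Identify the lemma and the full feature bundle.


underlying: fonmukor-mi-to-fem
GRD=un - signalled by the affix -mi
TOR=gu - signalled by the affix -fem
KEL=pa - signalled by the affix -to
check: fonmukormitofem -> fonamukoramitofem
lemma: fonmukor; GRD=un; TOR=gu; KEL=pa


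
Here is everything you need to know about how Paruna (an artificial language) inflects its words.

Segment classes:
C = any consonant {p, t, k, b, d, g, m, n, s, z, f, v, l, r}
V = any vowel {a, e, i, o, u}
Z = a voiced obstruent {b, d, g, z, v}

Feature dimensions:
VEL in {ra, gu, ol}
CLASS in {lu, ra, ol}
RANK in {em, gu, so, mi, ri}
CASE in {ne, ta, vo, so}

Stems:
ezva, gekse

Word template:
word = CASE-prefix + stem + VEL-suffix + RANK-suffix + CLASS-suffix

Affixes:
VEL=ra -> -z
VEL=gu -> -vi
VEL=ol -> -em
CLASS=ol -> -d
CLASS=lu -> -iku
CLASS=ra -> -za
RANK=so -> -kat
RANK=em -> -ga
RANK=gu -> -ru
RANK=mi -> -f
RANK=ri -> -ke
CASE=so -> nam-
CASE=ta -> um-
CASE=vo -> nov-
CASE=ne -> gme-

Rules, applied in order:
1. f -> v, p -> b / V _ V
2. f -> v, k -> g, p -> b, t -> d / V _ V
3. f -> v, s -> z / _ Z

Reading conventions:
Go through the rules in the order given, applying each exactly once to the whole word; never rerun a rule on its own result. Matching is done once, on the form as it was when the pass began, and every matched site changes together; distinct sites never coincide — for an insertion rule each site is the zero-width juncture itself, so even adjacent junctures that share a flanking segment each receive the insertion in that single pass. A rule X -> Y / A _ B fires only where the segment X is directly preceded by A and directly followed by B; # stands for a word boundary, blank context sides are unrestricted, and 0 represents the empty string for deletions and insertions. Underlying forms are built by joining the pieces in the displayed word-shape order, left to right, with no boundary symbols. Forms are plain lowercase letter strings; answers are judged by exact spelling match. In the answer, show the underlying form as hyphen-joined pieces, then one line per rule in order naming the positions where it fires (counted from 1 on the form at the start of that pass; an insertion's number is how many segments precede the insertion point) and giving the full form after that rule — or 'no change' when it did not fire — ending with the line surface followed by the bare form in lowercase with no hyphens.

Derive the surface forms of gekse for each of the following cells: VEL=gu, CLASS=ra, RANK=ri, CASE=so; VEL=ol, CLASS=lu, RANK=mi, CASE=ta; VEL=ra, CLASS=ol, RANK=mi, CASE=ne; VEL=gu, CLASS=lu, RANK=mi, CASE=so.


cell VEL=gu, CLASS=ra, RANK=ri, CASE=so:
underlying: nam-gekse-vi-ke-za
1. f -> v, p -> b / V _ V: no change
2. f -> v, k -> g, p -> b, t -> d / V _ V: fires at position(s) 11: namgeksevigeza
3. f -> v, s -> z / _ Z: no change
surface: namgeksevigeza

cell VEL=ol, CLASS=lu, RANK=mi, CASE=ta:
underlying: um-gekse-em-f-iku
1. f -> v, p -> b / V _ V: no change
2. f -> v, k -> g, p -> b, t -> d / V _ V: fires at position(s) 12: umgekseemfigu
3. f -> v, s -> z / _ Z: no change
surface: umgekseemfigu

cell VEL=ra, CLASS=ol, RANK=mi, CASE=ne:
underlying: gme-gekse-z-f-d
1. f -> v, p -> b / V _ V: no change
2. f -> v, k -> g, p -> b, t -> d / V _ V: no change
3. f -> v, s -> z / _ Z: fires at position(s) 10: gmegeksezvd
surface: gmegeksezvd

cell VEL=gu, CLASS=lu, RANK=mi, CASE=so:
underlying: nam-gekse-vi-f-iku
1. f -> v, p -> b / V _ V: fires at position(s) 11: namgekseviviku
2. f -> v, k -> g, p -> b, t -> d / V _ V: fires at position(s) 13: namgeksevivigu
3. f -> v, s -> z / _ Z: no change
surface: namgeksevivigu


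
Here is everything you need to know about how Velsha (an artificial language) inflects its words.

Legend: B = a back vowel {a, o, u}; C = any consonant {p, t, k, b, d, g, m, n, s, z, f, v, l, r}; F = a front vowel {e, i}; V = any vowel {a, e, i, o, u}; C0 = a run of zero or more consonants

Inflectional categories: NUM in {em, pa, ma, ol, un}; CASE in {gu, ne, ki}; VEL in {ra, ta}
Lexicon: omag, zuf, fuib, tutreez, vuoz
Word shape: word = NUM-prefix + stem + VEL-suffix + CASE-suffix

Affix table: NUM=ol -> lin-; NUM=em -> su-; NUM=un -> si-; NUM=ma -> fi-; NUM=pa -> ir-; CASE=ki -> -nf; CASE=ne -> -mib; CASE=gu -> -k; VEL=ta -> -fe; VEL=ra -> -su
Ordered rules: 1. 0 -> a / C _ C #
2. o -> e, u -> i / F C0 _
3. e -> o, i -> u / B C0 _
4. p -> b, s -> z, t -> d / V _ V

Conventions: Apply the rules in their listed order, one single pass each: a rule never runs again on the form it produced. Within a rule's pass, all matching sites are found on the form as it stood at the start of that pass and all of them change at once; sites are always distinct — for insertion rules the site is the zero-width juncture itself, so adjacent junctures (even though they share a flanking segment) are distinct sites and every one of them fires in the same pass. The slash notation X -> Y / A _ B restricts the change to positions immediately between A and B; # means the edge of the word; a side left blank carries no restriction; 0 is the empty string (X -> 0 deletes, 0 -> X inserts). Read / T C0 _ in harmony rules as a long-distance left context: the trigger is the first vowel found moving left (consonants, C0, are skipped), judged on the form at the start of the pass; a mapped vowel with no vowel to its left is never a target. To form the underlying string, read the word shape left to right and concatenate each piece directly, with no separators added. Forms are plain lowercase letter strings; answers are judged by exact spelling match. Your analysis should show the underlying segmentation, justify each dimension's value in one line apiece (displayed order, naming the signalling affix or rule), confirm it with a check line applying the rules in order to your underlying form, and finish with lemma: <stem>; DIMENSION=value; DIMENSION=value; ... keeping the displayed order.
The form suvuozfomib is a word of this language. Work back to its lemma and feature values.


underlying: su-vuoz-fe-mib
NUM=em - signalled by the affix su-
CASE=ne - signalled by the affix -mib
VEL=ta - signalled by the affix -fe
check: suvuozfemib -> suvuozfemib -> suvuozfemib -> suvuozfomib -> suvuozfomib
lemma: vuoz; NUM=em; CASE=ne; VEL=ta


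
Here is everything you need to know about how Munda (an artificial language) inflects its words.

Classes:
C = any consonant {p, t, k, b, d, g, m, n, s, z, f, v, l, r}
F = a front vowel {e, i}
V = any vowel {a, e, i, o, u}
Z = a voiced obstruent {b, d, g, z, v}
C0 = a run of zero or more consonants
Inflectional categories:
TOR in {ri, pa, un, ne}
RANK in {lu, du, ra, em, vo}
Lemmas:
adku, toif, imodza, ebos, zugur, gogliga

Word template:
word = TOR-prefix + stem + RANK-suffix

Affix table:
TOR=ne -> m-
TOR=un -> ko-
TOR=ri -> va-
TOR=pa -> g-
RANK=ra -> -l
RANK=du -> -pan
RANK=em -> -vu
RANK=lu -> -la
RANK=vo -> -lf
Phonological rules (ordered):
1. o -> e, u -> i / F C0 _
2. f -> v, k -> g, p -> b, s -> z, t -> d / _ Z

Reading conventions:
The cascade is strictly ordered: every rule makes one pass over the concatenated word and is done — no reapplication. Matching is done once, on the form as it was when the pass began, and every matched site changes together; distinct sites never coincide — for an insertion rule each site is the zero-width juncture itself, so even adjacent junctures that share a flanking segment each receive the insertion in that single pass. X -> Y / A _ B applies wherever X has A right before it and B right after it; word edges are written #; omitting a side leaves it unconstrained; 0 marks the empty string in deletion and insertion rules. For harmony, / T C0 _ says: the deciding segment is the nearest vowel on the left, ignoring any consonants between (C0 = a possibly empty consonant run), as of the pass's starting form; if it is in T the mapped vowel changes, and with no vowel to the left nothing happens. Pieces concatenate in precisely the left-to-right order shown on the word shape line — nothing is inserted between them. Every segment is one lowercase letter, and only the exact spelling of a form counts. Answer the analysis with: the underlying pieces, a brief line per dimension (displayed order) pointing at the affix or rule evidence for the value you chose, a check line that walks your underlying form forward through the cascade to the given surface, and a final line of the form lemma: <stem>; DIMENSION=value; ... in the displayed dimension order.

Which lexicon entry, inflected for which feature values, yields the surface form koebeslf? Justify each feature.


underlying: ko-ebos-lf
TOR=un - signalled by the affix ko-
RANK=vo - signalled by the affix -lf
check: koeboslf -> koebeslf -> koebeslf
lemma: ebos; TOR=un; RANK=vo


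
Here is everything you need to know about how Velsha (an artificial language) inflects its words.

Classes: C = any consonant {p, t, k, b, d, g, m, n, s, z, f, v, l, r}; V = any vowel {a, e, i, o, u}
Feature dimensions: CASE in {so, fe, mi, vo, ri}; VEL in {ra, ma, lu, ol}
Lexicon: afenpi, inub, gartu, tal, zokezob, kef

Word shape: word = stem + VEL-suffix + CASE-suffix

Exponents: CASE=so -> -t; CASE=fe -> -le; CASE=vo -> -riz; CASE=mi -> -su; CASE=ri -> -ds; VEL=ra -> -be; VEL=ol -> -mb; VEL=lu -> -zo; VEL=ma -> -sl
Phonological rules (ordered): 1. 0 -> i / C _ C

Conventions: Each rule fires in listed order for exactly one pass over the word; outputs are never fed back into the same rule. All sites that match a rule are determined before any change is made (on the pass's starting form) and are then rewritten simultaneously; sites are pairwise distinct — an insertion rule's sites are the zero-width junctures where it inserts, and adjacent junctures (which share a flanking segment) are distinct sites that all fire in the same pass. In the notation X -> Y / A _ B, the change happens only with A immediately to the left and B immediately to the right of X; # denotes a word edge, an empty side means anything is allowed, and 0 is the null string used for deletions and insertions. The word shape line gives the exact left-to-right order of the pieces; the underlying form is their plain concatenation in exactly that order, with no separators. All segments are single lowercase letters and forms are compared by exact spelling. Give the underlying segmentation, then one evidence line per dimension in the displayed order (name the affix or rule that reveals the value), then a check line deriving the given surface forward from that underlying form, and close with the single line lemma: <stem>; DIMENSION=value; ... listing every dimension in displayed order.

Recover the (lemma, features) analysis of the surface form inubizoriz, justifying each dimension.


underlying: inub-zo-riz
CASE=vo - signalled by the affix -riz
VEL=lu - signalled by the affix -zo
check: inubzoriz -> inubizoriz
lemma: inub; CASE=vo; VEL=lu


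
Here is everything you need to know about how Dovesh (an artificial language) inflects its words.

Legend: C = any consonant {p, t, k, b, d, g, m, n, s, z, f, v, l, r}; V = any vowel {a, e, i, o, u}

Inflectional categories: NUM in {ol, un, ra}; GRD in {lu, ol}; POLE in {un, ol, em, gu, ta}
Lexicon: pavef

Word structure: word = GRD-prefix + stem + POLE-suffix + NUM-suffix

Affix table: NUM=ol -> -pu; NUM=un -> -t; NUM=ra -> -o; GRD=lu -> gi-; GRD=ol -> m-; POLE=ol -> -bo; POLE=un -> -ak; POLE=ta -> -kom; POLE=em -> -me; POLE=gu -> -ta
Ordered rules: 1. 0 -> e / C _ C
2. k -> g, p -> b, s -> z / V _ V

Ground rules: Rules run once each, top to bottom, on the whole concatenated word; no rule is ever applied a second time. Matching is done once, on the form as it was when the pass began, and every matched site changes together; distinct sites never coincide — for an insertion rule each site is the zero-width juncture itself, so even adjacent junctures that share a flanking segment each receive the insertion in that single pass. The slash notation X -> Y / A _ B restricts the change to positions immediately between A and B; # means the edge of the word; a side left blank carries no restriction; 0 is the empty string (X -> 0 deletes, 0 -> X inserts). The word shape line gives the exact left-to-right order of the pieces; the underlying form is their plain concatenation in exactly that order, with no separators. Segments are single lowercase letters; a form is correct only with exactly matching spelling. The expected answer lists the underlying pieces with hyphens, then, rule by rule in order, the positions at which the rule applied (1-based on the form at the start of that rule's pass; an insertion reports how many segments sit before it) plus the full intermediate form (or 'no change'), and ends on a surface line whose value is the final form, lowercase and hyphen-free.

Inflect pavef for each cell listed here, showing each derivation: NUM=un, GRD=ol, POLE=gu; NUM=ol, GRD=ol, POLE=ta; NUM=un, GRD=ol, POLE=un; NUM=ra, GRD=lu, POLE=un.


cell NUM=un, GRD=ol, POLE=gu:
underlying: m-pavef-ta-t
1. 0 -> e / C _ C: inserts after position(s) 1, 6: mepavefetat
2. k -> g, p -> b, s -> z / V _ V: fires at position(s) 3: mebavefetat
surface: mebavefetat

cell NUM=ol, GRD=ol, POLE=ta:
underlying: m-pavef-kom-pu
1. 0 -> e / C _ C: inserts after position(s) 1, 6, 9: mepavefekomepu
2. k -> g, p -> b, s -> z / V _ V: fires at position(s) 3, 9, 13: mebavefegomebu
surface: mebavefegomebu

cell NUM=un, GRD=ol, POLE=un:
underlying: m-pavef-ak-t
1. 0 -> e / C _ C: inserts after position(s) 1, 8: mepavefaket
2. k -> g, p -> b, s -> z / V _ V: fires at position(s) 3, 9: mebavefaget
surface: mebavefaget

cell NUM=ra, GRD=lu, POLE=un:
underlying: gi-pavef-ak-o
1. 0 -> e / C _ C: no change
2. k -> g, p -> b, s -> z / V _ V: fires at position(s) 3, 9: gibavefago
surface: gibavefago


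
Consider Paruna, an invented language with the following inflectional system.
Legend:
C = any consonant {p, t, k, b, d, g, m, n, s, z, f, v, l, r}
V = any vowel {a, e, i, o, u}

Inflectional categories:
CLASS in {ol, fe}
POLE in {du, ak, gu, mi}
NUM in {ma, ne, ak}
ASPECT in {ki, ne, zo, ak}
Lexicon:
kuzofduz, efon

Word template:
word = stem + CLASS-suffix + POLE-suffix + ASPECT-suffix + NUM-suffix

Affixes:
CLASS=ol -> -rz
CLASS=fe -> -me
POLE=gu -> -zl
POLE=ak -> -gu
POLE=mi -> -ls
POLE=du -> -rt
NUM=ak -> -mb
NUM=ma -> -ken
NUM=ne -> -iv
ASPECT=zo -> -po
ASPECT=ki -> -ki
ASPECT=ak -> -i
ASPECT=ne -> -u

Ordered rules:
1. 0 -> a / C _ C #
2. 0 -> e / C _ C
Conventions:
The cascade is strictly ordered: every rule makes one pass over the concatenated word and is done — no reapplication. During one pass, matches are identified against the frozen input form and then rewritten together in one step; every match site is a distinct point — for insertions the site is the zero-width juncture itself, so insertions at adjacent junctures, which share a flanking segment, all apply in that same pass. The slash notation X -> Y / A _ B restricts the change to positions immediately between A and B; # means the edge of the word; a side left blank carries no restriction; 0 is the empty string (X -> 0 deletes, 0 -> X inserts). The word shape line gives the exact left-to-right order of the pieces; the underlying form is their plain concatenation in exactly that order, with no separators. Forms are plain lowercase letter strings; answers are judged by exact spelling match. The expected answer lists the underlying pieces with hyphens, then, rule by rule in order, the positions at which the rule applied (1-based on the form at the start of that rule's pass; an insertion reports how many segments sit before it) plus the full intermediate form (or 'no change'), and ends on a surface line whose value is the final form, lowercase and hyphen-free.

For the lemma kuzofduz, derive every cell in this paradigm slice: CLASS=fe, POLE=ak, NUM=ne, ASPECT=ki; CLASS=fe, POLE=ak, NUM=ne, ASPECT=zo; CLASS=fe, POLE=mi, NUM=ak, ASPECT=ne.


cell CLASS=fe, POLE=ak, NUM=ne, ASPECT=ki:
underlying: kuzofduz-me-gu-ki-iv
1. 0 -> a / C _ C #: no change
2. 0 -> e / C _ C: inserts after position(s) 5, 8: kuzofeduzemegukiiv
surface: kuzofeduzemegukiiv

cell CLASS=fe, POLE=ak, NUM=ne, ASPECT=zo:
underlying: kuzofduz-me-gu-po-iv
1. 0 -> a / C _ C #: no change
2. 0 -> e / C _ C: inserts after position(s) 5, 8: kuzofeduzemegupoiv
surface: kuzofeduzemegupoiv

cell CLASS=fe, POLE=mi, NUM=ak, ASPECT=ne:
underlying: kuzofduz-me-ls-u-mb
1. 0 -> a / C _ C #: inserts after position(s) 14: kuzofduzmelsumab
2. 0 -> e / C _ C: inserts after position(s) 5, 8, 11: kuzofeduzemelesumab
surface: kuzofeduzemelesumab


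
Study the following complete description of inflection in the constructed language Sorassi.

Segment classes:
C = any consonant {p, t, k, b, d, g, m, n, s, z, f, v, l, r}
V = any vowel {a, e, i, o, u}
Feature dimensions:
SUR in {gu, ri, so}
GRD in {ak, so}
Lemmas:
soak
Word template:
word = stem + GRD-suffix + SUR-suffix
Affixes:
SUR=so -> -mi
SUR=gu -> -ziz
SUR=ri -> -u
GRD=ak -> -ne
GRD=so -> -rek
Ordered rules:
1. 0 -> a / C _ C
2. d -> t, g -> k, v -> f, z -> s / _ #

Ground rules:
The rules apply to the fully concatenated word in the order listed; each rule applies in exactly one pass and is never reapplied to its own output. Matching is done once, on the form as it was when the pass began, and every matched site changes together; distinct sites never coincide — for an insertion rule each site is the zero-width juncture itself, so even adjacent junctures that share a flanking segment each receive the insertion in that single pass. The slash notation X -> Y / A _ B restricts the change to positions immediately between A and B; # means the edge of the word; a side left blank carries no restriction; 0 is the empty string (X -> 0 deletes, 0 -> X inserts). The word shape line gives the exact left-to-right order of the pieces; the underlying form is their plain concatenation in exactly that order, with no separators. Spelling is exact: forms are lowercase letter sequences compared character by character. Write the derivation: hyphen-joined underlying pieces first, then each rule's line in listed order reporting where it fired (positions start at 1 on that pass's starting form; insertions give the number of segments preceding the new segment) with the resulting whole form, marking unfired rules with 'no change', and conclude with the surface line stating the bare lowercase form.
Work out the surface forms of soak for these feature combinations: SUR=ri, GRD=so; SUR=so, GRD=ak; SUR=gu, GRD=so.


cell SUR=ri, GRD=so:
underlying: soak-rek-u
1. 0 -> a / C _ C: inserts after position(s) 4: soakareku
2. d -> t, g -> k, v -> f, z -> s / _ #: no change
surface: soakareku

cell SUR=so, GRD=ak:
underlying: soak-ne-mi
1. 0 -> a / C _ C: inserts after position(s) 4: soakanemi
2. d -> t, g -> k, v -> f, z -> s / _ #: no change
surface: soakanemi

cell SUR=gu, GRD=so:
underlying: soak-rek-ziz
1. 0 -> a / C _ C: inserts after position(s) 4, 7: soakarekaziz
2. d -> t, g -> k, v -> f, z -> s / _ #: fires at position(s) 12: soakarekazis
surface: soakarekazis


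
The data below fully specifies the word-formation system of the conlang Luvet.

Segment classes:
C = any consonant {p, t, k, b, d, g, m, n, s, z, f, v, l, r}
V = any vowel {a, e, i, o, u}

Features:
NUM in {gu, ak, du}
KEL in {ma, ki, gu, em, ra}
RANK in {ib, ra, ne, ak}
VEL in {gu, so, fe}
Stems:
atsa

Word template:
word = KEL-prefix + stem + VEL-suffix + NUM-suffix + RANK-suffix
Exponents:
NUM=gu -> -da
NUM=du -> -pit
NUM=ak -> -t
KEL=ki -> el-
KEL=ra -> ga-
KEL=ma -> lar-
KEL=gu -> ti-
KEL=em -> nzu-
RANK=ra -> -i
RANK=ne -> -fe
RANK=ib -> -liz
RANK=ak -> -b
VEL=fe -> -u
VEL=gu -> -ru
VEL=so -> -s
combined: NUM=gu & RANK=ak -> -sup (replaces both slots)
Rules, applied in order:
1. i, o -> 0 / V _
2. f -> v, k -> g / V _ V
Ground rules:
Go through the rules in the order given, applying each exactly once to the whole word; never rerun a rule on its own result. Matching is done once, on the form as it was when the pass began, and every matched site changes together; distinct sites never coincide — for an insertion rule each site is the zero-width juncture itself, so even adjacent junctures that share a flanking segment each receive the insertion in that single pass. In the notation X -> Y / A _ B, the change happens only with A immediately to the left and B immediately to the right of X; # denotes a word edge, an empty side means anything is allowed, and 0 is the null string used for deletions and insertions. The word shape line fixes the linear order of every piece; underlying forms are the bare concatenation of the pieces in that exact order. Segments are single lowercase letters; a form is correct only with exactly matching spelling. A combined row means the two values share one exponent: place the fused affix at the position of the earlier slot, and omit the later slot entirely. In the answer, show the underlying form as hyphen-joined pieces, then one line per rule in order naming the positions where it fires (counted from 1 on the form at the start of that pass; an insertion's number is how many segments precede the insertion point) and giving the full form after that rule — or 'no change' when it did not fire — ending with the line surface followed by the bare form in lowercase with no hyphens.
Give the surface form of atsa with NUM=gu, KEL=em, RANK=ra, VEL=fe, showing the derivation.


underlying: nzu-atsa-u-da-i
1. i, o -> 0 / V _: fires at position(s) 11: nzuatsauda
2. f -> v, k -> g / V _ V: no change
surface: nzuatsauda


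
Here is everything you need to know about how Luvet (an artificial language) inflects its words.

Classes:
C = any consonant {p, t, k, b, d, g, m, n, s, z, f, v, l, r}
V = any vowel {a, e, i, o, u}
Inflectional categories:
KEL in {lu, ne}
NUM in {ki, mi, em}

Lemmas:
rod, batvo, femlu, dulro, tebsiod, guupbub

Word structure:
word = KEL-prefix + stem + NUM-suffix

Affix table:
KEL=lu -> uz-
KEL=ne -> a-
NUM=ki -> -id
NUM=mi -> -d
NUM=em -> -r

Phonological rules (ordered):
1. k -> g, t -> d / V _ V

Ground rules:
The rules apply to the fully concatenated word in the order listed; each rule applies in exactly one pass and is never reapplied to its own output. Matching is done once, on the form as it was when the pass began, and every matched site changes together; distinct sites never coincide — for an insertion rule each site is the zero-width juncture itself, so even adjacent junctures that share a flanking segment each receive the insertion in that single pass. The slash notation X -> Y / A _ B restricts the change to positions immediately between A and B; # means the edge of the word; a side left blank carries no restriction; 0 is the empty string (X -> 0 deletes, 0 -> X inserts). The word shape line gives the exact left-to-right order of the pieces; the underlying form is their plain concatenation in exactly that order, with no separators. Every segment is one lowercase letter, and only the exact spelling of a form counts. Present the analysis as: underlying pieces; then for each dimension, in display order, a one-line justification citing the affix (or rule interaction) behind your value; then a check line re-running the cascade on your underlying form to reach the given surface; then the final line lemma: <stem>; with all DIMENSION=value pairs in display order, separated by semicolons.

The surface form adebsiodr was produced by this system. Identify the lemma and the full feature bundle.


underlying: a-tebsiod-r
KEL=ne - signalled by the affix a-
NUM=em - signalled by the affix -r
check: atebsiodr -> adebsiodr
lemma: tebsiod; KEL=ne; NUM=em


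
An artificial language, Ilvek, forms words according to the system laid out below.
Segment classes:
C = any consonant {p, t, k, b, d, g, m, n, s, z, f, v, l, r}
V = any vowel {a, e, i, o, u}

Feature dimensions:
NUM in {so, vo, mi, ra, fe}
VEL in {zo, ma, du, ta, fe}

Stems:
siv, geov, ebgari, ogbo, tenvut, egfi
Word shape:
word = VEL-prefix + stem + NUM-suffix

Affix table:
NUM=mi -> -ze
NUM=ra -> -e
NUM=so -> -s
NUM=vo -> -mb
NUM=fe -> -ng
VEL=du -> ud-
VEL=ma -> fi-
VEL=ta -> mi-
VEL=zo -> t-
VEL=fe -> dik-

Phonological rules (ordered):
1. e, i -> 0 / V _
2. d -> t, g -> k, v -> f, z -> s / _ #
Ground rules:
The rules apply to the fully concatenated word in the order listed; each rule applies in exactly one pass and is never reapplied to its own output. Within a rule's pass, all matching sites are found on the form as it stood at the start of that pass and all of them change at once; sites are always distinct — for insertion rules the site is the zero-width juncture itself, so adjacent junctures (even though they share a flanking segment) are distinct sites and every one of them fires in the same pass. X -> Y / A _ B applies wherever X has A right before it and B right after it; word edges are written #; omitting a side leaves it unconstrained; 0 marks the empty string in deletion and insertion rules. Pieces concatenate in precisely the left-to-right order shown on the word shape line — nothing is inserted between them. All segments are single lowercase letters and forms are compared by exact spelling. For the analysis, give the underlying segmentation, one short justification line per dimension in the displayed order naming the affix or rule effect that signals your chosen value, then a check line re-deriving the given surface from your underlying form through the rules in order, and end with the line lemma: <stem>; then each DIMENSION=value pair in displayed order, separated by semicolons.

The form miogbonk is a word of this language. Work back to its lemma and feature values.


underlying: mi-ogbo-ng
NUM=fe - signalled by the affix -ng
VEL=ta - signalled by the affix mi-
check: miogbong -> miogbong -> miogbonk
lemma: ogbo; NUM=fe; VEL=ta


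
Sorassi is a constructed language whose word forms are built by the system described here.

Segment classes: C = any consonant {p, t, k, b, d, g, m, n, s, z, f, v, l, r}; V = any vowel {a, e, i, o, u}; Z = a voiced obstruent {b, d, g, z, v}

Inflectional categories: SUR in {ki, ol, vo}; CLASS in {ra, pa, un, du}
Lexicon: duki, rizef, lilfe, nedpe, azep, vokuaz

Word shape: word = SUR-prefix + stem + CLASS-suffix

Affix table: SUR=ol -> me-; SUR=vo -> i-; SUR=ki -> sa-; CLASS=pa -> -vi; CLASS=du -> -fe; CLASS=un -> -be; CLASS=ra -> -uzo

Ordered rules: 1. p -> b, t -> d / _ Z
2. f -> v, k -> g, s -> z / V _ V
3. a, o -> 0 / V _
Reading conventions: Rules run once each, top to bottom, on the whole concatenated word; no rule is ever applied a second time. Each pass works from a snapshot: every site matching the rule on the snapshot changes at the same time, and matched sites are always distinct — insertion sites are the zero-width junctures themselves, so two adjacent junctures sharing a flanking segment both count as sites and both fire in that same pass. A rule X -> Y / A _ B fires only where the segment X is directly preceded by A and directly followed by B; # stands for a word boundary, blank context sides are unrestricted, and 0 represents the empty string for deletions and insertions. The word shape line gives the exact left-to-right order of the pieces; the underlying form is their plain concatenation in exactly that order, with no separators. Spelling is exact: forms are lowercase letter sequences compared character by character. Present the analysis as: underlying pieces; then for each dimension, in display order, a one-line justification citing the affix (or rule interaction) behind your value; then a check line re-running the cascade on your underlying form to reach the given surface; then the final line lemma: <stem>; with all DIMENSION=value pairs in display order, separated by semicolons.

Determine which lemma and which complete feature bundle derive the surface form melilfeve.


underlying: me-lilfe-fe
SUR=ol - signalled by the affix me-
CLASS=du - signalled by the affix -fe
check: melilfefe -> melilfefe -> melilfeve -> melilfeve
lemma: lilfe; SUR=ol; CLASS=du


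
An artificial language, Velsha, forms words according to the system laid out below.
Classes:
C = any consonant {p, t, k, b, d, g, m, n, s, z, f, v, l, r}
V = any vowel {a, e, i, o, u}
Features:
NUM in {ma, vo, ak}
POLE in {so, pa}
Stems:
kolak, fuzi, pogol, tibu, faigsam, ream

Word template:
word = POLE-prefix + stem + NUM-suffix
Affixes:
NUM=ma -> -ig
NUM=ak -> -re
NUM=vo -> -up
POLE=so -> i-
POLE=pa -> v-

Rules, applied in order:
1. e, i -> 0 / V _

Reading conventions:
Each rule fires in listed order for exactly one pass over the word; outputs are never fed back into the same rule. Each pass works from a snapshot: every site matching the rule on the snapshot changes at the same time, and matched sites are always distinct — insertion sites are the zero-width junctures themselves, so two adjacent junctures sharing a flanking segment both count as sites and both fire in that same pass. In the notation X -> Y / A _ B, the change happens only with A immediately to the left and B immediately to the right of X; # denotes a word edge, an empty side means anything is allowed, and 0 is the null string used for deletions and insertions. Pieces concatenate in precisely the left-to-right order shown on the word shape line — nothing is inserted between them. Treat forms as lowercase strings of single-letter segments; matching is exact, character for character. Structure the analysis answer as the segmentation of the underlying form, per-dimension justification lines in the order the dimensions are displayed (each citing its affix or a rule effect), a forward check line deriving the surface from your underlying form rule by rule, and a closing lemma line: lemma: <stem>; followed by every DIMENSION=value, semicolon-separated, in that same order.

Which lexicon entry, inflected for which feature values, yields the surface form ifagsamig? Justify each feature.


underlying: i-faigsam-ig
NUM=ma - signalled by the affix -ig
POLE=so - signalled by the affix i-
check: ifaigsamig -> ifagsamig
lemma: faigsam; NUM=ma; POLE=so


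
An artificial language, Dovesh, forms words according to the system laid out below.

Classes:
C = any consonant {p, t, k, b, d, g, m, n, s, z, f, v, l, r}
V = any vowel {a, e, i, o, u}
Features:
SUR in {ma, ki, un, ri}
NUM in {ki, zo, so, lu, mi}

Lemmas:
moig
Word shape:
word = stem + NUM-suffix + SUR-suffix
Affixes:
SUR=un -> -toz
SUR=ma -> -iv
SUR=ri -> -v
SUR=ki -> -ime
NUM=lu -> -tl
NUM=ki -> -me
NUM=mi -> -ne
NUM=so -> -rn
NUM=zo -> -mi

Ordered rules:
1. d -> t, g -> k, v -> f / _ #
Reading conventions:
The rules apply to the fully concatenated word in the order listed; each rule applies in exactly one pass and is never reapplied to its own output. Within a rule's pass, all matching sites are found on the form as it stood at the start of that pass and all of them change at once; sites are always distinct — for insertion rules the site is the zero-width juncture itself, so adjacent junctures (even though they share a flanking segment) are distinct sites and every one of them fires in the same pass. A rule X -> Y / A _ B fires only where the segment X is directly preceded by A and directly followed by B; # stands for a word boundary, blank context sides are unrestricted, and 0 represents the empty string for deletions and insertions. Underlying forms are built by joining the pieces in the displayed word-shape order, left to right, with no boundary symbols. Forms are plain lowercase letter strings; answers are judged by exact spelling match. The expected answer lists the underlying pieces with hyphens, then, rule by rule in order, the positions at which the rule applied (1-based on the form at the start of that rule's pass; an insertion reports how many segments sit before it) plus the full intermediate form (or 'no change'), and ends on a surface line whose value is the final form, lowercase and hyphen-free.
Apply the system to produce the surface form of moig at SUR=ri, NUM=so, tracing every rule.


underlying: moig-rn-v
1. d -> t, g -> k, v -> f / _ #: fires at position(s) 7: moigrnf
surface: moigrnf


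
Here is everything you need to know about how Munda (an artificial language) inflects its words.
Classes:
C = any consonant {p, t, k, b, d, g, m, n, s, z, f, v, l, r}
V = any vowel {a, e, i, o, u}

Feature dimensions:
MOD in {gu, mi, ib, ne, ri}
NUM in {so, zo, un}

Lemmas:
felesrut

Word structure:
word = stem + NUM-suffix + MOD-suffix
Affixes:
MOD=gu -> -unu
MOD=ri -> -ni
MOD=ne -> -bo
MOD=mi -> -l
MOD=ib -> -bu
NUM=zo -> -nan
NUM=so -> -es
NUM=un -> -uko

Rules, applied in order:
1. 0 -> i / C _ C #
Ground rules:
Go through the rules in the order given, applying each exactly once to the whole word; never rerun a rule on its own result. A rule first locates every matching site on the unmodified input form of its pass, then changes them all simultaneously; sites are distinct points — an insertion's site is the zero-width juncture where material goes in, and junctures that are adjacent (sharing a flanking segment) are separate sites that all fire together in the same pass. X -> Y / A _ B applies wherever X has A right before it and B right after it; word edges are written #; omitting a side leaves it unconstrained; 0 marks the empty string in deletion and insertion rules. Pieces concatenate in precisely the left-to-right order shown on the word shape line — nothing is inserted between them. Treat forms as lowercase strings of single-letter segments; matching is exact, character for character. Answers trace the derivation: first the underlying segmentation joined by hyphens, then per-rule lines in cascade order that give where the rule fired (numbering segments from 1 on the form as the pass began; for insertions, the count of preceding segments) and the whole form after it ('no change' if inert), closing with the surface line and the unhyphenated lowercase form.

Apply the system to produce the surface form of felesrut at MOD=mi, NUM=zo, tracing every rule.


underlying: felesrut-nan-l
1. 0 -> i / C _ C #: inserts after position(s) 11: felesrutnanil
surface: felesrutnanil


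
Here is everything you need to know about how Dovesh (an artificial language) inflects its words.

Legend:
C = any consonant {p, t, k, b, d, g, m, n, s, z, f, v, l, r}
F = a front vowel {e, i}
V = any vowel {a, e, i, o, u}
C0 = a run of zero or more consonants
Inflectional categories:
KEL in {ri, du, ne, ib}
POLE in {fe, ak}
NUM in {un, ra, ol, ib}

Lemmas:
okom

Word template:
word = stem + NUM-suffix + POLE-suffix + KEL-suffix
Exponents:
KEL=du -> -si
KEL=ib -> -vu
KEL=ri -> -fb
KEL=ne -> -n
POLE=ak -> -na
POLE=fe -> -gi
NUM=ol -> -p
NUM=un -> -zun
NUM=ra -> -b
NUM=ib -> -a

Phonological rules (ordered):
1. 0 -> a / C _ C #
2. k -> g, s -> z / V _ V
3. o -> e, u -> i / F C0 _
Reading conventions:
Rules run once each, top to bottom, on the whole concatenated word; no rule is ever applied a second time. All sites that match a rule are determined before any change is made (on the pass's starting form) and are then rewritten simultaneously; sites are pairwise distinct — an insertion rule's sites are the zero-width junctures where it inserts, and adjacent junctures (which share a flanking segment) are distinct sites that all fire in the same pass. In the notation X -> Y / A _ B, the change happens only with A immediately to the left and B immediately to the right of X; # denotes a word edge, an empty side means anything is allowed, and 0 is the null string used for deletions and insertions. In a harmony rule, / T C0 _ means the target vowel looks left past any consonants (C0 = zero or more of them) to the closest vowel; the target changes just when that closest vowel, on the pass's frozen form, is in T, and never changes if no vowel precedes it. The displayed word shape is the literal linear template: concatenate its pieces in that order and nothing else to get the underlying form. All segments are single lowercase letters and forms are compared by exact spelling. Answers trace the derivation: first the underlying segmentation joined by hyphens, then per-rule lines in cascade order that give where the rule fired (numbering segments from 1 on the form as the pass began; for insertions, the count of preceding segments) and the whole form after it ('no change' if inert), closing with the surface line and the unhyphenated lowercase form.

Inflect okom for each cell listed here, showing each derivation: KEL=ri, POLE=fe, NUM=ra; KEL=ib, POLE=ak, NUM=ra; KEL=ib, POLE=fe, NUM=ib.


cell KEL=ri, POLE=fe, NUM=ra:
underlying: okom-b-gi-fb
1. 0 -> a / C _ C #: inserts after position(s) 8: okombgifab
2. k -> g, s -> z / V _ V: fires at position(s) 2: ogombgifab
3. o -> e, u -> i / F C0 _: no change
surface: ogombgifab

cell KEL=ib, POLE=ak, NUM=ra:
underlying: okom-b-na-vu
1. 0 -> a / C _ C #: no change
2. k -> g, s -> z / V _ V: fires at position(s) 2: ogombnavu
3. o -> e, u -> i / F C0 _: no change
surface: ogombnavu

cell KEL=ib, POLE=fe, NUM=ib:
underlying: okom-a-gi-vu
1. 0 -> a / C _ C #: no change
2. k -> g, s -> z / V _ V: fires at position(s) 2: ogomagivu
3. o -> e, u -> i / F C0 _: fires at position(s) 9: ogomagivi
surface: ogomagivi


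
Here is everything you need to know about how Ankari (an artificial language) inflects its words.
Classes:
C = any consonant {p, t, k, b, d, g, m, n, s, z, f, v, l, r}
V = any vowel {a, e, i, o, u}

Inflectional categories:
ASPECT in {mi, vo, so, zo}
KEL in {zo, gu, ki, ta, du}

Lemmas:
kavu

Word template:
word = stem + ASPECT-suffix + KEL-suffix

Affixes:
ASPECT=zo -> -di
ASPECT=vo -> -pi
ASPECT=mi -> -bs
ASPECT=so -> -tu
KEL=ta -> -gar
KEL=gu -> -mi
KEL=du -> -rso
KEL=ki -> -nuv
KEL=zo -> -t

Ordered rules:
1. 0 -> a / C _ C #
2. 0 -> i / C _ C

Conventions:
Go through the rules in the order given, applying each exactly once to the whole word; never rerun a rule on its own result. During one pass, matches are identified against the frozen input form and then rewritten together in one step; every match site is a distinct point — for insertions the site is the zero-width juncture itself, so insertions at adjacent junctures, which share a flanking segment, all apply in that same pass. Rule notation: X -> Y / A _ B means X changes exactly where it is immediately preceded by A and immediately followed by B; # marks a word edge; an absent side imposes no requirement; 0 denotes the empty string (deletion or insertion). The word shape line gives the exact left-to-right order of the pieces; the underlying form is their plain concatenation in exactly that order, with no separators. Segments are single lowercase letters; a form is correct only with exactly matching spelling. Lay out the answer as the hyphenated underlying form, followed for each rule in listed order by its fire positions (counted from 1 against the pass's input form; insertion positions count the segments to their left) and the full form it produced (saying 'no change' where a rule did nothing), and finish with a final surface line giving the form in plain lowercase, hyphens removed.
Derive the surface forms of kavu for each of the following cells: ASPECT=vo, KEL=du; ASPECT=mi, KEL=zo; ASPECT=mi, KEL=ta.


cell ASPECT=vo, KEL=du:
underlying: kavu-pi-rso
1. 0 -> a / C _ C #: no change
2. 0 -> i / C _ C: inserts after position(s) 7: kavupiriso
surface: kavupiriso

cell ASPECT=mi, KEL=zo:
underlying: kavu-bs-t
1. 0 -> a / C _ C #: inserts after position(s) 6: kavubsat
2. 0 -> i / C _ C: inserts after position(s) 5: kavubisat
surface: kavubisat

cell ASPECT=mi, KEL=ta:
underlying: kavu-bs-gar
1. 0 -> a / C _ C #: no change
2. 0 -> i / C _ C: inserts after position(s) 5, 6: kavubisigar
surface: kavubisigar
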